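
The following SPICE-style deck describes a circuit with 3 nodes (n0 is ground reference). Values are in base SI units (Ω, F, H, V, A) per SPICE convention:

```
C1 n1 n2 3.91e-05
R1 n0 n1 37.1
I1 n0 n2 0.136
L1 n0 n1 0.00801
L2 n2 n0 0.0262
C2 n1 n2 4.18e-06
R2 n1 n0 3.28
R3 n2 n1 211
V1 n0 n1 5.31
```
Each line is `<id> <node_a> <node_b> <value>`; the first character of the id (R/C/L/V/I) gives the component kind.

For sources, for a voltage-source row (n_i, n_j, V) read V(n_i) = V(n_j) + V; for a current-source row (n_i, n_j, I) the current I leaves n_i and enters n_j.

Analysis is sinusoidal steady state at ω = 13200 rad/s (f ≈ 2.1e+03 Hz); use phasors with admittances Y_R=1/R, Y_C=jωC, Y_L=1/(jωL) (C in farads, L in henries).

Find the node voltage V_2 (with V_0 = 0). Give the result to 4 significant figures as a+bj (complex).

-5.335-0.2395j V

Apply KCL at each of the 2 non-ground nodes and solve the resulting linear system.
Node n1: branches {C1, R1, L1, C2, R2, R3, V1} → V_1 = -5.310+0.000j
Node n2: branches {C1, I1, L2, C2, R3} → V_2 = -5.335-0.2395j
Source currents: i(V1)=-1.899+0.06565j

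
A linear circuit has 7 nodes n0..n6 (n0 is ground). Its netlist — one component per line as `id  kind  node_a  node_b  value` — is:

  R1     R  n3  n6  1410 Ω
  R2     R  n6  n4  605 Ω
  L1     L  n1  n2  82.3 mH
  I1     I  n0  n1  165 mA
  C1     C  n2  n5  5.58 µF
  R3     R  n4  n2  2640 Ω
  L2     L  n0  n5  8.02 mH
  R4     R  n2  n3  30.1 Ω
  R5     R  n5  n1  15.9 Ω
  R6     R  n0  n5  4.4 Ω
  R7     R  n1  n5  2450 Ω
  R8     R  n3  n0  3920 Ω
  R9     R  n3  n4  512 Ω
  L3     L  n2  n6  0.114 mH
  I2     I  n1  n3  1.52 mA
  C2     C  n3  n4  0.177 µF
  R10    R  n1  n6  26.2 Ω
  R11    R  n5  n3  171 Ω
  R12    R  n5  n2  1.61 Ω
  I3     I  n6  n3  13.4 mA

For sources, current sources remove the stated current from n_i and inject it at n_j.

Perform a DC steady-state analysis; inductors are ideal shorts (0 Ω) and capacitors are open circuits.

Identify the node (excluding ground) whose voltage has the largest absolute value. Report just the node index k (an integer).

3

MNA unknowns: 6 node voltages V₁..V_6 plus 3 source currents (L1, L2, L3)
R1: Y=0.0007092 on G[3,6]
R2: Y=0.001653 on G[6,4]
L1: row V1−V2=0, i_L1 at 1,2
I1: z[0]−=0.165, z[1]+=0.165
C1: Y=0.000 on G[2,5]
R3: Y=0.0003788 on G[4,2]
L2: row V0−V5=0, i_L2 at 0,5
R4: Y=0.03322 on G[2,3]
R5: Y=0.06289 on G[5,1]
R6: Y=0.2273 on G[0,5]
R7: Y=0.0004082 on G[1,5]
R8: Y=0.0002551 on G[3,0]
R9: Y=0.001953 on G[3,4]
L3: row V2−V6=0, i_L3 at 2,6
I2: z[1]−=0.00152, z[3]+=0.00152
C2: Y=0.000 on G[3,4]
R10: Y=0.03817 on G[1,6]
R11: Y=0.005848 on G[5,3]
R12: Y=0.6211 on G[5,2]
I3: z[6]−=0.0134, z[3]+=0.0134
solve → V1=0.2360, V2=0.2360, V3=0.5646, V4=0.3971, V5=0.000, V6=0.2360
aux → i_L1=0.1485, i_L2=-0.1649, i_L3=0.01290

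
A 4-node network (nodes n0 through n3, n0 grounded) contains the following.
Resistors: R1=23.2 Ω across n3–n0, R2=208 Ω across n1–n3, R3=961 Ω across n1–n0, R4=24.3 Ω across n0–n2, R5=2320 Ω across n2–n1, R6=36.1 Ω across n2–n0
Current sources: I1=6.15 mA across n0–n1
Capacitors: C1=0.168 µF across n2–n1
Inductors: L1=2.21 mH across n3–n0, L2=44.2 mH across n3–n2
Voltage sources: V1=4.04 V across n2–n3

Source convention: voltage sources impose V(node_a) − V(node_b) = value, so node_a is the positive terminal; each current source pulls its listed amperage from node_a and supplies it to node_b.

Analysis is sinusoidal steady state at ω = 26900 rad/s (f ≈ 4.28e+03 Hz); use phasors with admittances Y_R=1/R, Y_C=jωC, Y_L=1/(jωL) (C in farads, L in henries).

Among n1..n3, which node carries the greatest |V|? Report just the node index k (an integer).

Apply KCL at each of the 3 non-ground nodes and solve the resulting linear system.
Node n1: branches {R2, R3, I1, C1, R5} → V_1 = 0.1185+0.8082j
Node n2: branches {R4, C1, R5, R6, L2, V1} → V_2 = 1.664-0.3645j
Node n3: branches {R1, R2, L1, L2, V1} → V_3 = -2.376-0.3645j
Source currents: i(V1)=-0.1205+0.02202j

3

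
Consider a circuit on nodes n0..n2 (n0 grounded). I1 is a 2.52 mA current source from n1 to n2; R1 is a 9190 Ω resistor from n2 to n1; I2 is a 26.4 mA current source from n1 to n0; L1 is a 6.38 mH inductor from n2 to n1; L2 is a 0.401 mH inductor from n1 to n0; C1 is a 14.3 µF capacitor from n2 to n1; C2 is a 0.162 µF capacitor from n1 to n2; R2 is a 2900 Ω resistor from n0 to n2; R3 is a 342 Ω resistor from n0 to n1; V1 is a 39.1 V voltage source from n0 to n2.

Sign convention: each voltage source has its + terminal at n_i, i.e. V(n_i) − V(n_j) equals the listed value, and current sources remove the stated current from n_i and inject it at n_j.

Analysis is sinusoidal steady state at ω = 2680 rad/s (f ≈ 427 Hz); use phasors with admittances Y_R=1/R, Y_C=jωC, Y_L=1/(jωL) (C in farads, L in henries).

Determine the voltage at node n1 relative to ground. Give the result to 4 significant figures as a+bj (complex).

Apply KCL at each of the 2 non-ground nodes and solve the resulting linear system.
Node n1: branches {I1, R1, I2, L1, L2, C1, C2, R3} → V_1 = -0.8118-0.03232j
Node n2: branches {I1, R1, L1, C1, C2, R2, V1} → V_2 = -39.10+0.000j
Source currents: i(V1)=-0.01953+0.7553j

-0.8118-0.03232j V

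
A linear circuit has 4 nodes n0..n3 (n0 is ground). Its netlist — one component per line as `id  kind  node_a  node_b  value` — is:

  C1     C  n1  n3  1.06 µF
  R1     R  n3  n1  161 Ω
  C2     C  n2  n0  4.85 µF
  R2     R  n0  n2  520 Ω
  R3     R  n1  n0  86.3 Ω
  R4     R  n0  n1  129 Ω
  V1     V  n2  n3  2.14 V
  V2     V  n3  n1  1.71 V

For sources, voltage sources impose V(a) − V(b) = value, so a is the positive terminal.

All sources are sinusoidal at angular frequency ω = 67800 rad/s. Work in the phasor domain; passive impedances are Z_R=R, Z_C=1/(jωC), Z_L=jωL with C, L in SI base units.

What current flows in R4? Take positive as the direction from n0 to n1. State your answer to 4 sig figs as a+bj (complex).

0.02973+0.001748j A

Element admittances at ω=67800 rad/s:
  Y(C1) = 0.000+0.07187j S between n1,n3
  Y(R1) = 0.006211+0.000j S between n3,n1
  Y(C2) = 0.000+0.3288j S between n2,n0
  Y(R2) = 0.001923+0.000j S between n0,n2
  Y(R3) = 0.01159+0.000j S between n1,n0
  Y(R4) = 0.007752+0.000j S between n0,n1
  V1: constraint V(n2)−V(n3) = 2.14
  V2: constraint V(n3)−V(n1) = 1.71
Assemble and solve the 5×5 MNA system:
  V(n1)=-3.835-0.2255j  V(n2)=0.01458-0.2255j  V(n3)=-2.125-0.2255j
  i(V1)=-0.07417-0.004361j  i(V2)=-0.08480-0.1273j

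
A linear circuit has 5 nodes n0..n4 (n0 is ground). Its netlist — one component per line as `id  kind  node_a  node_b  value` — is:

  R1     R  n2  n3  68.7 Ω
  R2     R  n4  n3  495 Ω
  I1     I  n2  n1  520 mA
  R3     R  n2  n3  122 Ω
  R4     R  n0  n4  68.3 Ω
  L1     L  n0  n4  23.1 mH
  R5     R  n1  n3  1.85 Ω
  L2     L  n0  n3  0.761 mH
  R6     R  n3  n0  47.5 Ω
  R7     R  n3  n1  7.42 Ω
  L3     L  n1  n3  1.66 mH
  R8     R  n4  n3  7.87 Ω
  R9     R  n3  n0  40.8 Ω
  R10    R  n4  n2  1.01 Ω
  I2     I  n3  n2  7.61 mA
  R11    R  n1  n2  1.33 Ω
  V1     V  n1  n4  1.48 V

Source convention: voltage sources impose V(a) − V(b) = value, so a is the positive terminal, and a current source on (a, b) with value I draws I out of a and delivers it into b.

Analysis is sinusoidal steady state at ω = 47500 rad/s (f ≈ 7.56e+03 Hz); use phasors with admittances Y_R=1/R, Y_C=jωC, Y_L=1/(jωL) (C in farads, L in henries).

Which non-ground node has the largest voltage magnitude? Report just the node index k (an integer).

MNA unknowns: 4 node voltages V₁..V_4 plus 1 source current (V1)
R1: Y=0.01456+0.000j on G[2,3]
R2: Y=0.002020+0.000j on G[4,3]
I1: z[2]−=0.52, z[1]+=0.52
R3: Y=0.008197+0.000j on G[2,3]
R4: Y=0.01464+0.000j on G[0,4]
L1: Y=0.000-0.0009114j on G[0,4]
R5: Y=0.5405+0.000j on G[1,3]
L2: Y=0.000-0.02766j on G[0,3]
R6: Y=0.02105+0.000j on G[3,0]
R7: Y=0.1348+0.000j on G[3,1]
L3: Y=0.000-0.01268j on G[1,3]
R8: Y=0.1271+0.000j on G[4,3]
R9: Y=0.02451+0.000j on G[3,0]
R10: Y=0.9901+0.000j on G[4,2]
I2: z[3]−=0.00761, z[2]+=0.00761
R11: Y=0.7519+0.000j on G[1,2]
V1: row V1−V4=1.48, i_V1 at 1,4
solve → V1=0.5315+0.09888j, V2=-0.5929+0.09886j, V3=0.2438+0.09726j, V4=-0.9485+0.09888j
aux → i_V1=-0.5198+0.002542j

4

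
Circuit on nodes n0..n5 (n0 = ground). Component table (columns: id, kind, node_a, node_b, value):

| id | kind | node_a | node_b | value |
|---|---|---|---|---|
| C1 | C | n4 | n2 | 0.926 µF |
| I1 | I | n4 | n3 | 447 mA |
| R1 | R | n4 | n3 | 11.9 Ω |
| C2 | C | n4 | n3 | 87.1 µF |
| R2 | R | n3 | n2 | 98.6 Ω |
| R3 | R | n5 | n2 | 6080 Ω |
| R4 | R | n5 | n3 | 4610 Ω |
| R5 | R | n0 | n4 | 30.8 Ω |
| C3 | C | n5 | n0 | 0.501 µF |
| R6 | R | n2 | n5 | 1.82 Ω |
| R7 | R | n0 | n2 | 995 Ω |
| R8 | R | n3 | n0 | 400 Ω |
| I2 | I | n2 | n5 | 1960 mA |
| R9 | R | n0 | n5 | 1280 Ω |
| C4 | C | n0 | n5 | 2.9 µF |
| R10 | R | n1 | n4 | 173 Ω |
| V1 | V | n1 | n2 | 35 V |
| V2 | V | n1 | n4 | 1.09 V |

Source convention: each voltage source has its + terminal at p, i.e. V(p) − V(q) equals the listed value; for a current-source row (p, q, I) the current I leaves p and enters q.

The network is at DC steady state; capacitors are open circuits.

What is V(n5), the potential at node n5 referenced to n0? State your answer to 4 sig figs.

Element admittances at DC:
  Y(C1) = 0.000 S between n4,n2
  I1: injects 0.447 A into n3 (from n4)
  Y(R1) = 0.08403 S between n4,n3
  Y(C2) = 0.000 S between n4,n3
  Y(R2) = 0.01014 S between n3,n2
  Y(R3) = 0.0001645 S between n5,n2
  Y(R4) = 0.0002169 S between n5,n3
  Y(R5) = 0.03247 S between n0,n4
  Y(C3) = 0.000 S between n5,n0
  Y(R6) = 0.5495 S between n2,n5
  Y(R7) = 0.001005 S between n0,n2
  Y(R8) = 0.002500 S between n3,n0
  I2: injects 1.96 A into n5 (from n2)
  Y(R9) = 0.0007813 S between n0,n5
  Y(C4) = 0.000 S between n0,n5
  Y(R10) = 0.005780 S between n1,n4
  V1: constraint V(n1)−V(n2) = 35
  V2: constraint V(n1)−V(n4) = 1.09
Assemble and solve the 7×7 MNA system:
  V(n1)=2.596  V(n2)=-32.40  V(n3)=2.463  V(n4)=1.506  V(n5)=-28.78
  i(V1)=-0.4155  i(V2)=0.4092

-28.78 V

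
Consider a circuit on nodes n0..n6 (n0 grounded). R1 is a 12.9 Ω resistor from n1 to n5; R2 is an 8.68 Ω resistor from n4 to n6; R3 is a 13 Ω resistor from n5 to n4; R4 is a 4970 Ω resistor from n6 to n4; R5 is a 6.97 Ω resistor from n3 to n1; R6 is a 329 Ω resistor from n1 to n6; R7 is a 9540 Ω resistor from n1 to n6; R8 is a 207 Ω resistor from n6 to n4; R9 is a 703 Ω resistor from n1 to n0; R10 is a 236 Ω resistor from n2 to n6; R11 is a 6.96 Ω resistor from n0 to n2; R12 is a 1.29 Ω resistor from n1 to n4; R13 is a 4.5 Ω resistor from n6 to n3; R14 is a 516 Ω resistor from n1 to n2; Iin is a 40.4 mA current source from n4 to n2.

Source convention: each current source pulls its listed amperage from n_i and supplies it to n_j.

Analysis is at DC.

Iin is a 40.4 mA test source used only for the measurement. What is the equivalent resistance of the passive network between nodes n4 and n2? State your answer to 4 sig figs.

R_eq = 133.9 Ω

Apply KCL at each of the 6 non-ground nodes and solve the resulting linear system.
Node n1: branches {R1, R5, R6, R7, R9, R12, R14} → V_1 = -5.324
Node n2: branches {R10, R11, R14, Iin} → V_2 = 0.05271
Node n3: branches {R5, R13} → V_3 = -5.270
Node n4: branches {R2, R3, R4, R8, R12, Iin} → V_4 = -5.356
Node n5: branches {R1, R3} → V_5 = -5.340
Node n6: branches {R2, R4, R6, R7, R8, R10, R13} → V_6 = -5.236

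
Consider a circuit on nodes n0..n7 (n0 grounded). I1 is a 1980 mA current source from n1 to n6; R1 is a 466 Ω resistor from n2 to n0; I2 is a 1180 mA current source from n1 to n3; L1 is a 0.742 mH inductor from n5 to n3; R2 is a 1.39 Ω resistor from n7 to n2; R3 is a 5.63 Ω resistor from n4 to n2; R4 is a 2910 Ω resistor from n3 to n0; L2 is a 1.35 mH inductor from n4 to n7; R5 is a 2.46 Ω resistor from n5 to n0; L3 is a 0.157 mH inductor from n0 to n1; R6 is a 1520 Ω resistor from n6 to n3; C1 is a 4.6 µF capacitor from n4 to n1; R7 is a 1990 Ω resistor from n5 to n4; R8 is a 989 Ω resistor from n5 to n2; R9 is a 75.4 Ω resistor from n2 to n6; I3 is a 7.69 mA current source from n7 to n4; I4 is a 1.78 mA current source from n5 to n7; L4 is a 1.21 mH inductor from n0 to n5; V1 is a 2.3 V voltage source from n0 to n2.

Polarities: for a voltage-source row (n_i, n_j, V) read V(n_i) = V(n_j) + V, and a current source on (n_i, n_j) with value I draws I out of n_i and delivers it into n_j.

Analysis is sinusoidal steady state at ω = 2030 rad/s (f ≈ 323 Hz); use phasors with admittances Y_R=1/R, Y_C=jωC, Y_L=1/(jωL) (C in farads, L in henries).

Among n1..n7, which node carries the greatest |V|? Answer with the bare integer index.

Apply KCL at each of the 7 non-ground nodes and solve the resulting linear system.
Node n1: branches {I1, I2, L3, C1} → V_1 = 0.006884-1.010j
Node n2: branches {R1, R2, R3, R8, R9, V1} → V_2 = -2.300+0.000j
Node n3: branches {I2, L1, R4, R6} → V_3 = 1.563+3.460j
Node n4: branches {R3, L2, C1, R7, I3} → V_4 = -2.306+0.07065j
Node n5: branches {L1, R5, R7, R8, I4, L4} → V_5 = 1.558+1.547j
Node n6: branches {I1, R6, R9} → V_6 = 140.1+0.1635j
Node n7: branches {R2, L2, I3, I4} → V_7 = -2.279+0.01361j
Source currents: i(V1)=-1.911-0.02607j

6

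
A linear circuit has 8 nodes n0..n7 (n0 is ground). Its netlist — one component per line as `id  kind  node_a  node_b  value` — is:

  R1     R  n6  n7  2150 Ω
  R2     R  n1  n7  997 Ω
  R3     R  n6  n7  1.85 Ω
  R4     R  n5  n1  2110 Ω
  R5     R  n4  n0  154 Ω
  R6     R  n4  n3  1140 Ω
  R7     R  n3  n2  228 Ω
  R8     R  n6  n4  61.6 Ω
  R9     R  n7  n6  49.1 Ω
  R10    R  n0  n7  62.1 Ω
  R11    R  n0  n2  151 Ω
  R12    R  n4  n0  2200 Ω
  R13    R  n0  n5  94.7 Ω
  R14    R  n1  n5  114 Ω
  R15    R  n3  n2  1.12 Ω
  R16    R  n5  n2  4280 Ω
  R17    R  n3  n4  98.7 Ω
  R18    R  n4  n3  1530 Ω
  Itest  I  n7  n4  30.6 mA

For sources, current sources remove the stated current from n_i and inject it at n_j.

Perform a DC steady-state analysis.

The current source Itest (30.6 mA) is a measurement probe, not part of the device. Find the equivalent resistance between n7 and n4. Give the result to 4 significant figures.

R_eq = 44.36 Ω

Element admittances at DC:
  Y(R1) = 0.0004651 S between n6,n7
  Y(R2) = 0.001003 S between n1,n7
  Y(R3) = 0.5405 S between n6,n7
  Y(R4) = 0.0004739 S between n5,n1
  Y(R5) = 0.006494 S between n4,n0
  Y(R6) = 0.0008772 S between n4,n3
  Y(R7) = 0.004386 S between n3,n2
  Y(R8) = 0.01623 S between n6,n4
  Y(R9) = 0.02037 S between n7,n6
  Y(R10) = 0.01610 S between n0,n7
  Y(R11) = 0.006623 S between n0,n2
  Y(R12) = 0.0004545 S between n4,n0
  Y(R13) = 0.01056 S between n0,n5
  Y(R14) = 0.008772 S between n1,n5
  Y(R15) = 0.8929 S between n3,n2
  Y(R16) = 0.0002336 S between n5,n2
  Y(R17) = 0.01013 S between n3,n4
  Y(R18) = 0.0006536 S between n4,n3
  Itest: injects 0.0306 A into n4 (from n7)
Assemble and solve the 7×7 MNA system:
  V(n1)=-0.08157  V(n2)=0.5111  V(n3)=0.5150  V(n4)=0.8160  V(n5)=-0.03168  V(n6)=-0.5034  V(n7)=-0.5415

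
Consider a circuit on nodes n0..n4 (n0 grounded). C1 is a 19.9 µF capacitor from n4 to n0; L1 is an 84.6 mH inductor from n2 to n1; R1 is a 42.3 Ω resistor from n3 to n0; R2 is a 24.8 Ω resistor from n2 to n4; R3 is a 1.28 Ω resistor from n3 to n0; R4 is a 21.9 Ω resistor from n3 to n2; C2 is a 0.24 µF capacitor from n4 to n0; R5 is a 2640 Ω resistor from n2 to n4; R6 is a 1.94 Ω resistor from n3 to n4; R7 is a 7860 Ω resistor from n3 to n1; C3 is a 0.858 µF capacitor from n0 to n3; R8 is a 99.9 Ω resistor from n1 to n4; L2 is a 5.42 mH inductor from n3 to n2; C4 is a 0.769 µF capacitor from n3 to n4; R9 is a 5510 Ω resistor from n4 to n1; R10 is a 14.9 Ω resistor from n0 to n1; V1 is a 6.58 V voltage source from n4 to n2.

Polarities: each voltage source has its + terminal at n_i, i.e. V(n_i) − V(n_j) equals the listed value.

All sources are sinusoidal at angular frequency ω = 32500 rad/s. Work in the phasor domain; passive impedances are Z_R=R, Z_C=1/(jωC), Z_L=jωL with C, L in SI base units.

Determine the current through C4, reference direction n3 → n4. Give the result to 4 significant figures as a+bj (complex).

Apply KCL at each of the 4 non-ground nodes and solve the resulting linear system.
Node n1: branches {L1, R7, R8, R9, R10} → V_1 = 0.009021+0.0007751j
Node n2: branches {L1, R2, R4, R5, L2, V1} → V_2 = -6.501-0.2257j
Node n3: branches {R1, R3, R4, R6, R7, C3, L2, C4} → V_3 = -0.1863-0.05781j
Node n4: branches {C1, R2, C2, R5, R6, R8, C4, R9, V1} → V_4 = 0.07895-0.2257j
Source currents: i(V1)=-0.5572+0.03055j

-0.004196-0.006629j A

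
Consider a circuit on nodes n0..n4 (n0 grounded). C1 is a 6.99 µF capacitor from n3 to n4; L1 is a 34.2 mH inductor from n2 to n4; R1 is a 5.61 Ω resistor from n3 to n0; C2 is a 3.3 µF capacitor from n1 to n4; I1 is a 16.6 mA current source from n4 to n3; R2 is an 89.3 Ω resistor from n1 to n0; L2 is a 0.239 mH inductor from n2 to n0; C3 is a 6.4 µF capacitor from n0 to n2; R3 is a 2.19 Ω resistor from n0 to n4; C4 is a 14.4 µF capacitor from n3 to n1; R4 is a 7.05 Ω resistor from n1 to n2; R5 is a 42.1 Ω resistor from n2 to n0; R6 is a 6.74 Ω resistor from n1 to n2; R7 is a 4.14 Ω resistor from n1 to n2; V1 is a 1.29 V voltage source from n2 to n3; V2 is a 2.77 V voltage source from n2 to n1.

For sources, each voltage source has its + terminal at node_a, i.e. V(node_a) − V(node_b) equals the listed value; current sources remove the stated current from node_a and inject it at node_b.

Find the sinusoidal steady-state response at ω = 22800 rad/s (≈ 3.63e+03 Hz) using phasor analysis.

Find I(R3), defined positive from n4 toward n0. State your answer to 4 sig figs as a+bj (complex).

-0.08574-0.002706j A

Element admittances at ω=22800 rad/s:
  Y(C1) = 0.000+0.1594j S between n3,n4
  Y(L1) = 0.000-0.001282j S between n2,n4
  Y(R1) = 0.1783+0.000j S between n3,n0
  Y(C2) = 0.000+0.07524j S between n1,n4
  I1: injects 0.0166 A into n3 (from n4)
  Y(R2) = 0.01120+0.000j S between n1,n0
  Y(L2) = 0.000-0.1835j S between n2,n0
  Y(C3) = 0.000+0.1459j S between n0,n2
  Y(R3) = 0.4566+0.000j S between n0,n4
  Y(C4) = 0.000+0.3283j S between n3,n1
  Y(R4) = 0.1418+0.000j S between n1,n2
  Y(R5) = 0.02375+0.000j S between n2,n0
  Y(R6) = 0.1484+0.000j S between n1,n2
  Y(R7) = 0.2415+0.000j S between n1,n2
  V1: constraint V(n2)−V(n3) = 1.29
  V2: constraint V(n2)−V(n1) = 2.77
Assemble and solve the 6×6 MNA system:
  V(n1)=-1.195+0.2904j  V(n2)=1.575+0.2904j  V(n3)=0.2850+0.2904j  V(n4)=-0.1878-0.005926j
  i(V1)=-0.01303+0.6130j  i(V2)=-1.509-0.5584j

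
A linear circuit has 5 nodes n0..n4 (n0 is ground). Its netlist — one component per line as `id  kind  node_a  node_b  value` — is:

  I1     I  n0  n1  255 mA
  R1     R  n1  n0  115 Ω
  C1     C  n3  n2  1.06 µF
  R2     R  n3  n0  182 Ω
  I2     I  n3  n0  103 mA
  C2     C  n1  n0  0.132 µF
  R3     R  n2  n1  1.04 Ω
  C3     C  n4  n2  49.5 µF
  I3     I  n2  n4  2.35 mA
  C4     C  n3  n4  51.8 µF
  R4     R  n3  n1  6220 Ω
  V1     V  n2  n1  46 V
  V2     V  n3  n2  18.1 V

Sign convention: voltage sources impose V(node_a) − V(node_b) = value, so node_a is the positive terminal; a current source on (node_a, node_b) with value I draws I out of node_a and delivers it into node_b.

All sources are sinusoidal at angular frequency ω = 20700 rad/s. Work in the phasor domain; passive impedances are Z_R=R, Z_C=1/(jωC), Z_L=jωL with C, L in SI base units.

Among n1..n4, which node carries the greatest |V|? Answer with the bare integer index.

3

MNA unknowns: 4 node voltages V₁..V_4 plus 2 source currents (V1, V2)
I1: z[0]−=0.255, z[1]+=0.255
R1: Y=0.008696+0.000j on G[1,0]
C1: Y=0.000+0.02194j on G[3,2]
R2: Y=0.005495+0.000j on G[3,0]
I2: z[3]−=0.103, z[0]+=0.103
C2: Y=0.000+0.002732j on G[1,0]
R3: Y=0.9615+0.000j on G[2,1]
C3: Y=0.000+1.025j on G[4,2]
I3: z[2]−=0.00235, z[4]+=0.00235
C4: Y=0.000+1.072j on G[3,4]
R4: Y=0.0001608+0.000j on G[3,1]
V1: row V2−V1=46, i_V1 at 2,1
V2: row V3−V2=18.1, i_V2 at 3,2
solve → V1=-13.60+2.619j, V2=32.40+2.619j, V3=50.50+2.619j, V4=41.65+2.618j
aux → i_V1=-44.62-0.01439j, i_V2=-0.3896-9.895j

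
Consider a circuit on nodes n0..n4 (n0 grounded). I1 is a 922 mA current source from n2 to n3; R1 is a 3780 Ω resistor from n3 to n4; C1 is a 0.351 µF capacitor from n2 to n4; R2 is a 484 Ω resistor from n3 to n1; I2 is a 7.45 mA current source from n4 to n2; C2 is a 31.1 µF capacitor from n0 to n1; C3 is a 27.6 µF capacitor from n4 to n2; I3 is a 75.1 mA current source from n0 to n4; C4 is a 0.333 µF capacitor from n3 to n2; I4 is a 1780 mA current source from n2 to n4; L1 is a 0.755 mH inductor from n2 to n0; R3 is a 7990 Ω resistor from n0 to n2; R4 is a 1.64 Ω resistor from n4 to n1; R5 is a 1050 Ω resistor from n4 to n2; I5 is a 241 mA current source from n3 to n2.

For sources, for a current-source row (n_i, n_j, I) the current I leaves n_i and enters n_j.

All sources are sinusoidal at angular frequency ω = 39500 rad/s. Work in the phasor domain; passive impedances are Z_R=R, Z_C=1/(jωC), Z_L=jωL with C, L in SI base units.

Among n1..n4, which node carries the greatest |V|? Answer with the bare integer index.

Element admittances at ω=39500 rad/s:
  I1: injects 0.922 A into n3 (from n2)
  Y(R1) = 0.0002646+0.000j S between n3,n4
  Y(C1) = 0.000+0.01386j S between n2,n4
  Y(R2) = 0.002066+0.000j S between n3,n1
  I2: injects 0.00745 A into n2 (from n4)
  Y(C2) = 0.000+1.228j S between n0,n1
  Y(C3) = 0.000+1.090j S between n4,n2
  I3: injects 0.0751 A into n4 (from n0)
  Y(C4) = 0.000+0.01315j S between n3,n2
  I4: injects 1.78 A into n4 (from n2)
  Y(L1) = 0.000-0.03353j S between n2,n0
  Y(R3) = 0.0001252+0.000j S between n0,n2
  Y(R4) = 0.6098+0.000j S between n4,n1
  Y(R5) = 0.0009524+0.000j S between n4,n2
  I5: injects 0.241 A into n2 (from n3)
Assemble and solve the 4×4 MNA system:
  V(n1)=0.002508-0.01096j  V(n2)=0.09873+1.838j  V(n3)=8.676-48.40j  V(n4)=-0.004800+0.1580j

3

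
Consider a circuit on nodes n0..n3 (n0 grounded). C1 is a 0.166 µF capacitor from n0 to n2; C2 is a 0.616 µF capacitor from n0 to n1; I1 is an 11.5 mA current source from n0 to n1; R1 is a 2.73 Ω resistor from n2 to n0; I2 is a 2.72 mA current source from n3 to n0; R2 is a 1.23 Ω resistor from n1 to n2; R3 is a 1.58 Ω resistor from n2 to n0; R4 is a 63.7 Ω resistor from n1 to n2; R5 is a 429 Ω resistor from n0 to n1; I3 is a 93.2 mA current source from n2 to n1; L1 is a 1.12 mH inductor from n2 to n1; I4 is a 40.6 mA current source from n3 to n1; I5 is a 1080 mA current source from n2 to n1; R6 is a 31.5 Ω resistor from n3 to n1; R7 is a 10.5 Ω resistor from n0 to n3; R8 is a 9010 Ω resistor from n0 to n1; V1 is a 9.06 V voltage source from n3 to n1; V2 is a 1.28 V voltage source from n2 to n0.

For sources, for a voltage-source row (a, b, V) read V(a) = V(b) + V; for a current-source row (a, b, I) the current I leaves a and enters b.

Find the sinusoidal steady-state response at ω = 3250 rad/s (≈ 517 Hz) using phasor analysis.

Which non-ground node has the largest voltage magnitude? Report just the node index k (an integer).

3

MNA unknowns: 3 node voltages V₁..V_3 plus 2 source currents (V1, V2)
C1: Y=0.000+0.0005395j on G[0,2]
C2: Y=0.000+0.002002j on G[0,1]
I1: z[0]−=0.0115, z[1]+=0.0115
R1: Y=0.3663+0.000j on G[2,0]
I2: z[3]−=0.00272, z[0]+=0.00272
R2: Y=0.8130+0.000j on G[1,2]
R3: Y=0.6329+0.000j on G[2,0]
R4: Y=0.01570+0.000j on G[1,2]
R5: Y=0.002331+0.000j on G[0,1]
I3: z[2]−=0.0932, z[1]+=0.0932
L1: Y=0.000-0.2747j on G[2,1]
I4: z[3]−=0.0406, z[1]+=0.0406
I5: z[2]−=1.08, z[1]+=1.08
R6: Y=0.03175+0.000j on G[3,1]
R7: Y=0.09524+0.000j on G[0,3]
R8: Y=0.0001110+0.000j on G[0,1]
V1: row V3−V1=9.06, i_V1 at 3,1
V2: row V2−V0=1.28, i_V2 at 2,0
solve → V1=1.474+0.05422j, V2=1.280+0.000j, V3=10.53+0.05422j
aux → i_V1=-1.334-0.005163j, i_V2=-2.277-0.008936j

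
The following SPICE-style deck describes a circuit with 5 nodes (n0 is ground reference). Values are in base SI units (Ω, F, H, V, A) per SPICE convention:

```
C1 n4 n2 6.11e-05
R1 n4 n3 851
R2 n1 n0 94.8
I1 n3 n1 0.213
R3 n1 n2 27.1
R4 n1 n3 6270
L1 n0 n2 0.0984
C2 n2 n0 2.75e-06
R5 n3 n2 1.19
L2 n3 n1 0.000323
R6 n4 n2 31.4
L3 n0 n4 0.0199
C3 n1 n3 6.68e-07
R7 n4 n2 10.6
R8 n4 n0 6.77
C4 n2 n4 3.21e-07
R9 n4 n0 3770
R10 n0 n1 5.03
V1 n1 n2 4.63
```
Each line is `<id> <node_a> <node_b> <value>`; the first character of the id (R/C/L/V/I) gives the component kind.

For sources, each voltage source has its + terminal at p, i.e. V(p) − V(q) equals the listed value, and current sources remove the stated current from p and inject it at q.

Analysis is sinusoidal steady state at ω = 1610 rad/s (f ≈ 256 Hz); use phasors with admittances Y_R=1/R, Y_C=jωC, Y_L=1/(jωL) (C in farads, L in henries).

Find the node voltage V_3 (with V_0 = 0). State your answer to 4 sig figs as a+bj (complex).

0.5466-1.605j V

MNA unknowns: 4 node voltages V₁..V_4 plus 1 source current (V1)
C1: Y=0.000+0.09837j on G[4,2]
R1: Y=0.001175+0.000j on G[4,3]
R2: Y=0.01055+0.000j on G[1,0]
I1: z[3]−=0.213, z[1]+=0.213
R3: Y=0.03690+0.000j on G[1,2]
R4: Y=0.0001595+0.000j on G[1,3]
L1: Y=0.000-0.006312j on G[0,2]
C2: Y=0.000+0.004428j on G[2,0]
R5: Y=0.8403+0.000j on G[3,2]
L2: Y=0.000-1.923j on G[3,1]
R6: Y=0.03185+0.000j on G[4,2]
L3: Y=0.000-0.03121j on G[0,4]
C3: Y=0.000+0.001075j on G[1,3]
R7: Y=0.09434+0.000j on G[4,2]
R8: Y=0.1477+0.000j on G[4,0]
C4: Y=0.000+0.0005168j on G[2,4]
R9: Y=0.0002653+0.000j on G[4,0]
R10: Y=0.1988+0.000j on G[0,1]
V1: row V1−V2=4.63, i_V1 at 1,2
solve → V1=1.331+0.1886j, V2=-3.299+0.1886j, V3=0.5466-1.605j, V4=-1.743-0.6766j
aux → i_V1=-3.683+1.469j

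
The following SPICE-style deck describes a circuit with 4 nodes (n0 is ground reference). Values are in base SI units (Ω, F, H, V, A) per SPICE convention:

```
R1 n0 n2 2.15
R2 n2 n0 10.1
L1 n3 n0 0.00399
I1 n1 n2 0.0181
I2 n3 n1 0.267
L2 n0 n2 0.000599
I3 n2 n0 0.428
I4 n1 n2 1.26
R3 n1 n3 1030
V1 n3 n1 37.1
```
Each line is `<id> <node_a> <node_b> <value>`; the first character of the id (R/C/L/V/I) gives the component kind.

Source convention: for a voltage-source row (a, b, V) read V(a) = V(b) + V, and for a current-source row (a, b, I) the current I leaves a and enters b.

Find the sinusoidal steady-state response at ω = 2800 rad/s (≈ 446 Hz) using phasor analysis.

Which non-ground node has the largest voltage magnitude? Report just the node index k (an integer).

Element admittances at ω=2800 rad/s:
  Y(R1) = 0.4651+0.000j S between n0,n2
  Y(R2) = 0.09901+0.000j S between n2,n0
  Y(L1) = 0.000-0.08951j S between n3,n0
  I1: injects 0.0181 A into n2 (from n1)
  I2: injects 0.267 A into n1 (from n3)
  Y(L2) = 0.000-0.5962j S between n0,n2
  I3: injects 0.428 A into n0 (from n2)
  I4: injects 1.26 A into n2 (from n1)
  Y(R3) = 0.0009709+0.000j S between n1,n3
  V1: constraint V(n3)−V(n1) = 37.1
Assemble and solve the 4×4 MNA system:
  V(n1)=-37.10-14.28j  V(n2)=0.7118+0.7523j  V(n3)=0.000-14.28j
  i(V1)=0.9751+0.000j

1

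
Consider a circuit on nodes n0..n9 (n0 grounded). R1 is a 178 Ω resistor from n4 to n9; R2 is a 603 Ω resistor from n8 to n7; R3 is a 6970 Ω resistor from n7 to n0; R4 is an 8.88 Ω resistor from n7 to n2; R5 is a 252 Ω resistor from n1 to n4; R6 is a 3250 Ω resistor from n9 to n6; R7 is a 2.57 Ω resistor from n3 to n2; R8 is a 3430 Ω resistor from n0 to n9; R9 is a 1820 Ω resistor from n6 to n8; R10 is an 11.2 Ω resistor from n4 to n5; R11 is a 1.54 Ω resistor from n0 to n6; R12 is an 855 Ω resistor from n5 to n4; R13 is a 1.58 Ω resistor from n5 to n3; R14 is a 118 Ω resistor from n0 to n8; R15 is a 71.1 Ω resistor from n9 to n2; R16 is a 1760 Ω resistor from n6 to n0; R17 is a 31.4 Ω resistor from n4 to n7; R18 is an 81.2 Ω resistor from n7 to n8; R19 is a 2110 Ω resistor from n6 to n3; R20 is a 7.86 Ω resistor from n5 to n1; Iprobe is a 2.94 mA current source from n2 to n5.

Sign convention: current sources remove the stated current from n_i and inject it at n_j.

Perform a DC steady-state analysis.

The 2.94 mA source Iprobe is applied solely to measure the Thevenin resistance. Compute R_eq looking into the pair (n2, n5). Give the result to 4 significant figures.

R_eq = 3.800 Ω

MNA unknowns: 9 node voltages V₁..V_9
R1: Y=0.005618 on G[4,9]
R2: Y=0.001658 on G[8,7]
R3: Y=0.0001435 on G[7,0]
R4: Y=0.1126 on G[7,2]
R5: Y=0.003968 on G[1,4]
R6: Y=0.0003077 on G[9,6]
R7: Y=0.3891 on G[3,2]
R8: Y=0.0002915 on G[0,9]
R9: Y=0.0005495 on G[6,8]
R10: Y=0.08929 on G[4,5]
R11: Y=0.6494 on G[0,6]
R12: Y=0.001170 on G[5,4]
R13: Y=0.6329 on G[5,3]
R14: Y=0.008475 on G[0,8]
R15: Y=0.01406 on G[9,2]
R16: Y=0.0005682 on G[6,0]
R17: Y=0.03185 on G[4,7]
R18: Y=0.01232 on G[7,8]
R19: Y=0.0004739 on G[6,3]
R20: Y=0.1272 on G[5,1]
Iprobe: z[2]−=0.00294, z[5]+=0.00294
solve → V1=0.008789, V2=-0.002305, V3=0.004612, V4=0.006255, V5=0.008868, V6=3.214e-06, V7=-0.0004021, V8=-0.0002443, V9=0.0001343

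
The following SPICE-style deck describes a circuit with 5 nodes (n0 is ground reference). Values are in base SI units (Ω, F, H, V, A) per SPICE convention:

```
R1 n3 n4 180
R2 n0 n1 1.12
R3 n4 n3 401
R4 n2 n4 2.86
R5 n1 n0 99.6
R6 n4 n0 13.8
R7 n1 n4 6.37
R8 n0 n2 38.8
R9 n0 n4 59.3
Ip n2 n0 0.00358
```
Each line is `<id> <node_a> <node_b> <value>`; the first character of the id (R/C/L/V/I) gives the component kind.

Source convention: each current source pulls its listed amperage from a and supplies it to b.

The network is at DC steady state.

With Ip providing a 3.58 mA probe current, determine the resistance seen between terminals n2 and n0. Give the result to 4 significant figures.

Apply KCL at each of the 4 non-ground nodes and solve the resulting linear system.
Node n1: branches {R2, R5, R7} → V_1 = -0.001999
Node n2: branches {R4, R8, Ip} → V_2 = -0.02210
Node n3: branches {R1, R3} → V_3 = -0.01350
Node n4: branches {R1, R3, R4, R6, R7, R9} → V_4 = -0.01350

R_eq = 6.175 Ω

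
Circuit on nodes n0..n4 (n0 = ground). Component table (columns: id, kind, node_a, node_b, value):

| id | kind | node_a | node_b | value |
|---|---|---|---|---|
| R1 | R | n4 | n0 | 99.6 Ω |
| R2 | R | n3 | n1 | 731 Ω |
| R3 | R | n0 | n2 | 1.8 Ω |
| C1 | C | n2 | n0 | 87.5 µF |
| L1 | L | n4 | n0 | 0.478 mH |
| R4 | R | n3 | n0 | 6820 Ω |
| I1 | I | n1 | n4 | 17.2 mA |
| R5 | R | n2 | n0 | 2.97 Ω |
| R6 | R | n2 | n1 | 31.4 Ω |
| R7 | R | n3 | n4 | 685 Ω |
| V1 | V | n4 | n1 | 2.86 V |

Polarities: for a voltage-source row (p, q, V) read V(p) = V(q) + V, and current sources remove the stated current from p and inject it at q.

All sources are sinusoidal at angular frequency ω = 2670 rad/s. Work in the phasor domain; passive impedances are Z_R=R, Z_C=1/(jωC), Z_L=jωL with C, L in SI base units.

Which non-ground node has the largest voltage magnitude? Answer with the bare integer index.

1

Apply KCL at each of the 4 non-ground nodes and solve the resulting linear system.
Node n1: branches {R2, I1, R6, V1} → V_1 = -2.855+0.1125j
Node n2: branches {R3, C1, R5, R6} → V_2 = -0.09156+0.02703j
Node n3: branches {R2, R4, R7} → V_3 = -1.311+0.1070j
Node n4: branches {R1, L1, I1, R7, V1} → V_4 = 0.004936+0.1125j
Source currents: i(V1)=-0.07292+0.002730j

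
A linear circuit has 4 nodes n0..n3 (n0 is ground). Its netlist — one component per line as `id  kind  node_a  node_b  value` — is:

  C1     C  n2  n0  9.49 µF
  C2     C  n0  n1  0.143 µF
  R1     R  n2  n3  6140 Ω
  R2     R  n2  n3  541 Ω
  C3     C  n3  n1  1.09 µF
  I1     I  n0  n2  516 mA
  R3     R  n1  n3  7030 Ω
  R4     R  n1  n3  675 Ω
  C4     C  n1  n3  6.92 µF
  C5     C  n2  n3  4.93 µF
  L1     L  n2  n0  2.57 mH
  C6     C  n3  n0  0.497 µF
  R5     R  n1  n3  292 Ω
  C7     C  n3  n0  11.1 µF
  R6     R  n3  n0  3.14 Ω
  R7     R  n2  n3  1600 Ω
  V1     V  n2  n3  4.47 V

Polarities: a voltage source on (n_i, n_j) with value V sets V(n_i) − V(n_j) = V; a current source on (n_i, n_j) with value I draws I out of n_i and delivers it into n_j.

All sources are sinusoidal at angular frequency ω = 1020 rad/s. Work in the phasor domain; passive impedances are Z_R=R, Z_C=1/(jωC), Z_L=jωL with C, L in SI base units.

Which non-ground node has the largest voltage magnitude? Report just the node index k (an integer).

2

Apply KCL at each of the 3 non-ground nodes and solve the resulting linear system.
Node n1: branches {C2, C3, R3, R4, C4, R5} → V_1 = -1.830+3.071j
Node n2: branches {C1, R1, R2, I1, C5, L1, R7, V1} → V_2 = 2.592+3.096j
Node n3: branches {R1, R2, C3, R3, R4, C4, C5, C6, R5, C7, R6, R7, V1} → V_3 = -1.878+3.096j
Source currents: i(V1)=-0.6470+0.9411j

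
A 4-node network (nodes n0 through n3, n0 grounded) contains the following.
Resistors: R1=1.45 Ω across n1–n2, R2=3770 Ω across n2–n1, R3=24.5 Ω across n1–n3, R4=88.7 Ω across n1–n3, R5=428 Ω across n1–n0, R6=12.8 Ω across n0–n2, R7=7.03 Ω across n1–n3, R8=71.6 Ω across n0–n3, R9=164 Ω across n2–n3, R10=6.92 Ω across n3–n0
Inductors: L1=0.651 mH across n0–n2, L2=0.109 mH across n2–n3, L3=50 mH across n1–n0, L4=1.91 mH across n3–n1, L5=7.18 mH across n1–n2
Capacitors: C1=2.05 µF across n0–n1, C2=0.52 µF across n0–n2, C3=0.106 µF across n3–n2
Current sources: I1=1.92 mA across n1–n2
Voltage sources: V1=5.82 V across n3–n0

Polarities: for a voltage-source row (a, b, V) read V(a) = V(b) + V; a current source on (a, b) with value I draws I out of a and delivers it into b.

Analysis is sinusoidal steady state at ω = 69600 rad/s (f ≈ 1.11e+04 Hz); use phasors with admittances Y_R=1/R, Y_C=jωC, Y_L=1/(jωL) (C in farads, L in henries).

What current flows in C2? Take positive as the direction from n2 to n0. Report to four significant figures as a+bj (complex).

Element admittances at ω=69600 rad/s:
  Y(R1) = 0.6897+0.000j S between n1,n2
  Y(R2) = 0.0002653+0.000j S between n2,n1
  Y(R3) = 0.04082+0.000j S between n1,n3
  Y(L1) = 0.000-0.02207j S between n0,n2
  Y(C1) = 0.000+0.1427j S between n0,n1
  Y(C2) = 0.000+0.03619j S between n0,n2
  Y(L2) = 0.000-0.1318j S between n2,n3
  Y(C3) = 0.000+0.007378j S between n3,n2
  I1: injects 0.00192 A into n2 (from n1)
  Y(L3) = 0.000-0.0002874j S between n1,n0
  Y(R4) = 0.01127+0.000j S between n1,n3
  Y(L4) = 0.000-0.007522j S between n3,n1
  Y(R5) = 0.002336+0.000j S between n1,n0
  Y(R6) = 0.07812+0.000j S between n0,n2
  Y(L5) = 0.000-0.002001j S between n1,n2
  Y(R7) = 0.1422+0.000j S between n1,n3
  Y(R8) = 0.01397+0.000j S between n0,n3
  Y(R9) = 0.006098+0.000j S between n2,n3
  Y(R10) = 0.1445+0.000j S between n3,n0
  V1: constraint V(n3)−V(n0) = 5.82
Assemble and solve the 4×4 MNA system:
  V(n1)=3.885-3.036j  V(n2)=3.949-3.078j  V(n3)=5.820+0.000j
  i(V1)=-1.716-0.3614j

0.1114+0.1429j A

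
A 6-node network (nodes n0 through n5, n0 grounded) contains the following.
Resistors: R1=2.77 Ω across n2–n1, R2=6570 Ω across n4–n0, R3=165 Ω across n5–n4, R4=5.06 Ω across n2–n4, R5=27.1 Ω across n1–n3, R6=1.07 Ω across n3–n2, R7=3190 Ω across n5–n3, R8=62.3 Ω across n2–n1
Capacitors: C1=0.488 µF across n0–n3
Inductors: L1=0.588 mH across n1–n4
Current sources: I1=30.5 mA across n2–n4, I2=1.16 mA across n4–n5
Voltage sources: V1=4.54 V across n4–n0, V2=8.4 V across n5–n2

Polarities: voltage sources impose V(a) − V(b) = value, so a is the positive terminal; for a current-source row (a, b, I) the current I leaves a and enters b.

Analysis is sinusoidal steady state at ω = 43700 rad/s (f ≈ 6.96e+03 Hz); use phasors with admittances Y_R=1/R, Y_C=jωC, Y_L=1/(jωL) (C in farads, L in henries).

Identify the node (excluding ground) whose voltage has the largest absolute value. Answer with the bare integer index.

5

MNA unknowns: 5 node voltages V₁..V_5 plus 2 source currents (V1, V2)
R1: Y=0.3610+0.000j on G[2,1]
R2: Y=0.0001522+0.000j on G[4,0]
C1: Y=0.000+0.02133j on G[0,3]
L1: Y=0.000-0.03892j on G[1,4]
R3: Y=0.006061+0.000j on G[5,4]
R4: Y=0.1976+0.000j on G[2,4]
R5: Y=0.03690+0.000j on G[1,3]
R6: Y=0.9346+0.000j on G[3,2]
R7: Y=0.0003135+0.000j on G[5,3]
I1: z[2]−=0.0305, z[4]+=0.0305
R8: Y=0.01605+0.000j on G[2,1]
I2: z[4]−=0.00116, z[5]+=0.00116
V1: row V4−V0=4.54, i_V1 at 4,0
V2: row V5−V2=8.4, i_V2 at 5,2
solve → V1=4.235-0.5325j, V2=4.186-0.4956j, V3=4.178-0.5887j, V4=4.540+0.000j, V5=12.59-0.4956j
aux → i_V1=-0.01324-0.08909j, i_V2=-0.05024+0.002974j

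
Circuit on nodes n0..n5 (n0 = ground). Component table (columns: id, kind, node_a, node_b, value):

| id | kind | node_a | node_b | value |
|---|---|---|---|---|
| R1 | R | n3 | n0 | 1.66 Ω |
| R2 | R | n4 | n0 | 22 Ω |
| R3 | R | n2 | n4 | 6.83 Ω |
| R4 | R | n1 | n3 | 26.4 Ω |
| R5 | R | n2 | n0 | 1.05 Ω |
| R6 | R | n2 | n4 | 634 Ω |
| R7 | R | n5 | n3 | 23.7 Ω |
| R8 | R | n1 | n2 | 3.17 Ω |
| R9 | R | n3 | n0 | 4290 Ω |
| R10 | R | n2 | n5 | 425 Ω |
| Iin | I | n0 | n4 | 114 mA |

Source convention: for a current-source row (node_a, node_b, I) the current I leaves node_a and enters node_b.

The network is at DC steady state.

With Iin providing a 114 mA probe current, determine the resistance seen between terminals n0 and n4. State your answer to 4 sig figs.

Element admittances at DC:
  Y(R1) = 0.6024 S between n3,n0
  Y(R2) = 0.04545 S between n4,n0
  Y(R3) = 0.1464 S between n2,n4
  Y(R4) = 0.03788 S between n1,n3
  Y(R5) = 0.9524 S between n2,n0
  Y(R6) = 0.001577 S between n2,n4
  Y(R7) = 0.04219 S between n5,n3
  Y(R8) = 0.3155 S between n1,n2
  Y(R9) = 0.0002331 S between n3,n0
  Y(R10) = 0.002353 S between n2,n5
  Iin: injects 0.114 A into n4 (from n0)
Assemble and solve the 5×5 MNA system:
  V(n1)=0.07677  V(n2)=0.08541  V(n3)=0.004820  V(n4)=0.6547  V(n5)=0.009077

R_eq = 5.743 Ω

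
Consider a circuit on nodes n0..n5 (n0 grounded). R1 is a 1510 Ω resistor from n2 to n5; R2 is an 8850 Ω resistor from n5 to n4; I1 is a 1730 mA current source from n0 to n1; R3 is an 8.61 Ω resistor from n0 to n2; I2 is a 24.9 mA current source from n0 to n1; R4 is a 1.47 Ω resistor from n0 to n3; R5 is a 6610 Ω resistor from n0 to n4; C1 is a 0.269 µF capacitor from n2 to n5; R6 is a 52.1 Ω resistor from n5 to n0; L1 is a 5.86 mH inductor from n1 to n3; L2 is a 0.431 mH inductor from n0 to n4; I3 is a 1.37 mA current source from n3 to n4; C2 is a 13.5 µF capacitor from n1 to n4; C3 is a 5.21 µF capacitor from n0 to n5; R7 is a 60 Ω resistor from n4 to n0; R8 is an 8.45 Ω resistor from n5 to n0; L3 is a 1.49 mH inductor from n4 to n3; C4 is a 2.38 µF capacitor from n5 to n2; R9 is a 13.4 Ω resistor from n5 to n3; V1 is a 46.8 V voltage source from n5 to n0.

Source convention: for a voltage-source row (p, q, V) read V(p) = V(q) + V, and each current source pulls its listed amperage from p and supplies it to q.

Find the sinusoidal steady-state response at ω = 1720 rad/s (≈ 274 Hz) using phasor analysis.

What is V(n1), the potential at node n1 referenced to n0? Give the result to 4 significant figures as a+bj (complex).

8.160+26.26j V

MNA unknowns: 5 node voltages V₁..V_5 plus 1 source current (V1)
R1: Y=0.0006623+0.000j on G[2,5]
R2: Y=0.0001130+0.000j on G[5,4]
I1: z[0]−=1.73, z[1]+=1.73
R3: Y=0.1161+0.000j on G[0,2]
I2: z[0]−=0.0249, z[1]+=0.0249
R4: Y=0.6803+0.000j on G[0,3]
R5: Y=0.0001513+0.000j on G[0,4]
C1: Y=0.000+0.0004627j on G[2,5]
R6: Y=0.01919+0.000j on G[5,0]
L1: Y=0.000-0.09921j on G[1,3]
L2: Y=0.000-1.349j on G[0,4]
I3: z[3]−=0.00137, z[4]+=0.00137
C2: Y=0.000+0.02322j on G[1,4]
C3: Y=0.000+0.008961j on G[0,5]
R7: Y=0.01667+0.000j on G[4,0]
R8: Y=0.1183+0.000j on G[5,0]
L3: Y=0.000-0.3902j on G[4,3]
C4: Y=0.000+0.004094j on G[5,2]
R9: Y=0.07463+0.000j on G[5,3]
V1: row V5−V0=46.8, i_V1 at 5,0
solve → V1=8.160+26.26j, V2=0.3360+1.812j, V3=6.575+2.473j, V4=1.387+0.1973j, V5=46.80+0.000j
aux → i_V1=-9.483-0.4453j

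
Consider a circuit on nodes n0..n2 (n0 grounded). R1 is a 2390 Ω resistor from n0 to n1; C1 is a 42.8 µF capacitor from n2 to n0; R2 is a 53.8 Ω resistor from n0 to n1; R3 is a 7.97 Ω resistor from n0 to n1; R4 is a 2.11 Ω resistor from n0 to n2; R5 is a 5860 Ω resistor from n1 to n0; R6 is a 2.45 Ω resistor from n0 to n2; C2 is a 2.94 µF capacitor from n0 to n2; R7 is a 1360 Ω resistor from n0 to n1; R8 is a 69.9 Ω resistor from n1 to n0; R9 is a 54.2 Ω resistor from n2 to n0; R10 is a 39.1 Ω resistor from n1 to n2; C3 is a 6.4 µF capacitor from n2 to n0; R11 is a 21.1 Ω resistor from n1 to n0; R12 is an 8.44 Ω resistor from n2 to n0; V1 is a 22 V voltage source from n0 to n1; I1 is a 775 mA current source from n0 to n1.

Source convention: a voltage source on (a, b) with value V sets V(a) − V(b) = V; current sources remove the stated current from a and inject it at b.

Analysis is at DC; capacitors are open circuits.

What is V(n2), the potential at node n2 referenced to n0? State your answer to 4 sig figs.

-0.5386 V

MNA unknowns: 2 node voltages V₁..V_2 plus 1 source current (V1)
R1: Y=0.0004184 on G[0,1]
C1: Y=0.000 on G[2,0]
R2: Y=0.01859 on G[0,1]
R3: Y=0.1255 on G[0,1]
R4: Y=0.4739 on G[0,2]
R5: Y=0.0001706 on G[1,0]
R6: Y=0.4082 on G[0,2]
C2: Y=0.000 on G[0,2]
R7: Y=0.0007353 on G[0,1]
R8: Y=0.01431 on G[1,0]
R9: Y=0.01845 on G[2,0]
R10: Y=0.02558 on G[1,2]
C3: Y=0.000 on G[2,0]
R11: Y=0.04739 on G[1,0]
R12: Y=0.1185 on G[2,0]
V1: row V0−V1=22, i_V1 at 0,1
I1: z[0]−=0.775, z[1]+=0.775
solve → V1=-22.00, V2=-0.5386
aux → i_V1=-5.880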